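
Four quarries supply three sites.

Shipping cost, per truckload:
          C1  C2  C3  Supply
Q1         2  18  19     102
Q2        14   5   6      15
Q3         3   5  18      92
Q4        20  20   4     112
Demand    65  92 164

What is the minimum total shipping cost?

One minimum-cost allocation:
  Q1 to C1: 65 × 2 = 130
  Q1 to C3: 37 × 19 = 703
  Q2 to C3: 15 × 6 = 90
  Q3 to C2: 92 × 5 = 460
  Q4 to C3: 112 × 4 = 448
Total = 130 + 703 + 90 + 460 + 448 = 1831.

1831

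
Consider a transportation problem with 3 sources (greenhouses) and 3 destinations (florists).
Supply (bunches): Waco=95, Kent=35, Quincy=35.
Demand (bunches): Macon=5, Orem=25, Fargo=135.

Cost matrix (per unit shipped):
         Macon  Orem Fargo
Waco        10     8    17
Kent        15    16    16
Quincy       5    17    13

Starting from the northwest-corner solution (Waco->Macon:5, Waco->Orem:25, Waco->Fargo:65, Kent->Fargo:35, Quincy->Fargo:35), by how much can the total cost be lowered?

Current plan cost = 5·10 + 25·8 + 65·17 + 35·16 + 35·13 = 2370.
Optimal plan:
  Waco–Orem: 25 × 8 = 200
  Waco–Fargo: 70 × 17 = 1190
  Kent–Fargo: 35 × 16 = 560
  Quincy–Macon: 5 × 5 = 25
  Quincy–Fargo: 30 × 13 = 390
Optimal cost = 2365.
Saving = 2370 − 2365 = 5.

5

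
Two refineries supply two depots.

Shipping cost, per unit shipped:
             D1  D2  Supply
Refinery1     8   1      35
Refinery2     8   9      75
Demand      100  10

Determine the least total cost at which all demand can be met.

810

A cheapest plan:
  Refinery1→D1: 25 × 8 = 200
  Refinery1→D2: 10 × 1 = 10
  Refinery2→D1: 75 × 8 = 600
Total = 200 + 10 + 600 = 810.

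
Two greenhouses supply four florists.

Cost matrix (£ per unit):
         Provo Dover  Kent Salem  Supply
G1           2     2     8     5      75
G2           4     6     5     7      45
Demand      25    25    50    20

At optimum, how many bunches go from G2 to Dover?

The minimum-cost plan:
  G1 to Provo: 25 × £2 = £50
  G1 to Dover: 25 × £2 = £50
  G1 to Kent: 5 × £8 = £40
  G1 to Salem: 20 × £5 = £100
  G2 to Kent: 45 × £5 = £225
Total cost = £465.
The route G2→Dover is not used.

0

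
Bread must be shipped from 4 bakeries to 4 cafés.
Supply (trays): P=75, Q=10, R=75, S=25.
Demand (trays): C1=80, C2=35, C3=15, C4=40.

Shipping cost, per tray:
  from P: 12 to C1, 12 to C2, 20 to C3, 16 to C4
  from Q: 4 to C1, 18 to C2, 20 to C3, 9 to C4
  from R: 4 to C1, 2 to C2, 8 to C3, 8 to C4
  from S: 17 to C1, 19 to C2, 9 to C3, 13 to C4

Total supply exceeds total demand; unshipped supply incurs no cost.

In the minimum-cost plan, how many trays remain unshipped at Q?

0

An optimal plan:
  P to C1: 30 × 12 = 360
  P to C4: 30 × 16 = 480
  Q to C1: 10 × 4 = 40
  R to C1: 40 × 4 = 160
  R to C2: 35 × 2 = 70
  S to C3: 15 × 9 = 135
  S to C4: 10 × 13 = 130
Total cost = 1375.
Q ships 10 of its 10, leaving 0.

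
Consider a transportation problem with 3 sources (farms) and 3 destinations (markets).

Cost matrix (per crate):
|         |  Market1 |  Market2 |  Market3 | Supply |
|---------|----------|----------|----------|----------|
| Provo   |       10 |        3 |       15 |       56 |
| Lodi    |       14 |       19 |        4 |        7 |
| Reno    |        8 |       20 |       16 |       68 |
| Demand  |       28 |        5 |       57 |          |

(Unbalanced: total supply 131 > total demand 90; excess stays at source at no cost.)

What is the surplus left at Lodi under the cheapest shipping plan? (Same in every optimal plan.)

0

An optimal plan:
  Provo→Market2: 5 × 3 = 15
  Provo→Market3: 50 × 15 = 750
  Lodi→Market3: 7 × 4 = 28
  Reno→Market1: 28 × 8 = 224
Total cost = 1017.
Lodi ships 7 of its 7, leaving 0.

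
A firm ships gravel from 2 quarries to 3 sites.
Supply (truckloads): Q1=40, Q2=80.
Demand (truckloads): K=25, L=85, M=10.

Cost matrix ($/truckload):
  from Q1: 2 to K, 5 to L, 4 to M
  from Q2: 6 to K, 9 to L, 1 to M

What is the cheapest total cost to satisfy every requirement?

One minimum-cost allocation:
  Q1 to K: 25 × $2 = $50
  Q1 to L: 15 × $5 = $75
  Q2 to L: 70 × $9 = $630
  Q2 to M: 10 × $1 = $10
Total = 50 + 75 + 630 + 10 = $765.
(Supply check: Q1 ships 40; Q2 ships 80.)

765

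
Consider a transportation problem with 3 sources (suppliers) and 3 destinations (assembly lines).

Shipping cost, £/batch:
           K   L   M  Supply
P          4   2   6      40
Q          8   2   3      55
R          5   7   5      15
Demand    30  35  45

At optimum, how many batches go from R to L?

Solving gives:
  P–K: 15 × £4 = £60
  P–L: 25 × £2 = £50
  Q–L: 10 × £2 = £20
  Q–M: 45 × £3 = £135
  R–K: 15 × £5 = £75
Total cost = £340.
The route R→L is not used.

0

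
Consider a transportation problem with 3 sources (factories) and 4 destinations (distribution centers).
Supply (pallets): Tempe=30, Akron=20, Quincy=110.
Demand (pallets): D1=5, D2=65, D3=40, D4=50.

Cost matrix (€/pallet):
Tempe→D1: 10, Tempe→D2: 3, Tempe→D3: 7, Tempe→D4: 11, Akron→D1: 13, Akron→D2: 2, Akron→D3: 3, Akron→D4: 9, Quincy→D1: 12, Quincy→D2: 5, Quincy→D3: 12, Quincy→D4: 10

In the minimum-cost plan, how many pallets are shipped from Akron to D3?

20

Optimal shipments:
  Tempe->D2: 10 × €3 = €30
  Tempe->D3: 20 × €7 = €140
  Akron->D3: 20 × €3 = €60
  Quincy->D1: 5 × €12 = €60
  Quincy->D2: 55 × €5 = €275
  Quincy->D4: 50 × €10 = €500
Total cost = €1065.
So Akron→D3 carries 20 pallets.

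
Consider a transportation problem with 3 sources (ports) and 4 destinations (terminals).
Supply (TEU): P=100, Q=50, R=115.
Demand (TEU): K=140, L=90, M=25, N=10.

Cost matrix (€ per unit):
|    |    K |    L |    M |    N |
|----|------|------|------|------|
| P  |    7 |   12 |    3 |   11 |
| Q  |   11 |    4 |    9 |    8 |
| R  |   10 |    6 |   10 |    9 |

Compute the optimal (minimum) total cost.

1780

A cheapest plan:
  P->K: 75 × €7 = €525
  P->M: 25 × €3 = €75
  Q->L: 50 × €4 = €200
  R->K: 65 × €10 = €650
  R->L: 40 × €6 = €240
  R->N: 10 × €9 = €90
Total = 525 + 75 + 200 + 650 + 240 + 90 = €1780.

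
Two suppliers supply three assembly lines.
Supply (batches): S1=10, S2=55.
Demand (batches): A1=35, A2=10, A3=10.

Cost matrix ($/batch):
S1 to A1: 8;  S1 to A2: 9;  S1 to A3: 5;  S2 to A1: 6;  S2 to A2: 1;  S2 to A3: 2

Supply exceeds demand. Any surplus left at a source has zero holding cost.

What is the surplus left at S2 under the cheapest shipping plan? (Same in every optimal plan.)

An optimal plan:
  S2->A1: 35 × $6 = $210
  S2->A2: 10 × $1 = $10
  S2->A3: 10 × $2 = $20
Total cost = $240.
S2 ships 55 of its 55, leaving 0.

0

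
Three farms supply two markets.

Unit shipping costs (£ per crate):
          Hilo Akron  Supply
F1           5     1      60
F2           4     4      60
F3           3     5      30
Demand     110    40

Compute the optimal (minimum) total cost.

470

One minimum-cost allocation:
  F1–Hilo: 20 × £5 = £100
  F1–Akron: 40 × £1 = £40
  F2–Hilo: 60 × £4 = £240
  F3–Hilo: 30 × £3 = £90
Total = 100 + 40 + 240 + 90 = £470.
(Supply check: F1 ships 60; F2 ships 60; F3 ships 30.)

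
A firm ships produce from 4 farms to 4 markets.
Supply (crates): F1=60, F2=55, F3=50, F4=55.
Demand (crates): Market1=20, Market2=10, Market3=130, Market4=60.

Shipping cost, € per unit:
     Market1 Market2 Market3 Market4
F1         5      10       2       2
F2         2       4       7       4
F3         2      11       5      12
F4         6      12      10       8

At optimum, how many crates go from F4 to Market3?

20

The minimum-cost plan:
  F1→Market3: 60 crates
  F2→Market2: 10 crates
  F2→Market4: 45 crates
  F3→Market3: 50 crates
  F4→Market1: 20 crates
  F4→Market3: 20 crates
  F4→Market4: 15 crates
Total cost = €1030.
So F4→Market3 carries 20 crates.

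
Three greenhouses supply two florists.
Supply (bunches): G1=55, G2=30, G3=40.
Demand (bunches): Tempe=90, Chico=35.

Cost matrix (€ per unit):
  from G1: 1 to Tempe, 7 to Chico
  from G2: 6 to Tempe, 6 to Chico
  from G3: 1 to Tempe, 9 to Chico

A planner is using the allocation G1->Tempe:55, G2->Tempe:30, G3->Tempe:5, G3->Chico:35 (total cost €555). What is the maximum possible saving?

Current plan cost = 55·1 + 30·6 + 5·1 + 35·9 = €555.
Optimal plan:
  G1->Tempe: 50 bunches
  G1->Chico: 5 bunches
  G2->Chico: 30 bunches
  G3->Tempe: 40 bunches
Optimal cost = €305.
Saving = 555 − 305 = €250.

250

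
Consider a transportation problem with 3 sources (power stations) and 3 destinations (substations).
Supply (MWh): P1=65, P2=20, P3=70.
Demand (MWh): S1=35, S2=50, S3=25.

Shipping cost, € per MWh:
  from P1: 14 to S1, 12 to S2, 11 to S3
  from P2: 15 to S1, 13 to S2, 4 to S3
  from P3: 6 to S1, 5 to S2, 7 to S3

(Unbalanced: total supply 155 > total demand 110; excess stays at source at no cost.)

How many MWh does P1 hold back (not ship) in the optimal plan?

Minimum-cost shipments:
  P1–S2: 15 × €12 = €180
  P1–S3: 5 × €11 = €55
  P2–S3: 20 × €4 = €80
  P3–S1: 35 × €6 = €210
  P3–S2: 35 × €5 = €175
Total cost = €700.
P1 ships 20 of its 65, leaving 45.

45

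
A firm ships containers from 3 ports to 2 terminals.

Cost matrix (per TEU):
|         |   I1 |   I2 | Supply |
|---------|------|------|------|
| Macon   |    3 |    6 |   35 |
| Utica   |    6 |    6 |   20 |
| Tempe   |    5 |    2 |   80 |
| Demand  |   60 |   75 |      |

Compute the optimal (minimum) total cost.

400

A cheapest plan:
  Macon->I1: 35 × 3 = 105
  Utica->I1: 20 × 6 = 120
  Tempe->I1: 5 × 5 = 25
  Tempe->I2: 75 × 2 = 150
Total = 105 + 120 + 25 + 150 = 400.
(Supply check: Macon ships 35; Utica ships 20; Tempe ships 80.)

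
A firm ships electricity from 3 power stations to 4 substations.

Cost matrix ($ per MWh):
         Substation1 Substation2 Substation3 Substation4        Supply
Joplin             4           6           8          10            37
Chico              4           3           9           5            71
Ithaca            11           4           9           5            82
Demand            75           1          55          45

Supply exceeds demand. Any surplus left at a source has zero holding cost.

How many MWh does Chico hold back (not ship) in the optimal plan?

0

Minimum-cost shipments:
  Joplin–Substation1: 4 MWh
  Joplin–Substation3: 33 MWh
  Chico–Substation1: 71 MWh
  Ithaca–Substation2: 1 MWh
  Ithaca–Substation3: 22 MWh
  Ithaca–Substation4: 45 MWh
Total cost = $991.
Chico ships 71 of its 71, leaving 0.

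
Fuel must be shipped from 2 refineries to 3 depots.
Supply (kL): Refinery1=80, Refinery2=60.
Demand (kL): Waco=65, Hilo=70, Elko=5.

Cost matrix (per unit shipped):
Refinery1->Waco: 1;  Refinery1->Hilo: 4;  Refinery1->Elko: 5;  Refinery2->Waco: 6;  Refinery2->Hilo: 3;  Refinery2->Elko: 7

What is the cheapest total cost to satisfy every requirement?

An optimal shipping plan:
  Refinery1->Waco: 65 kL
  Refinery1->Hilo: 10 kL
  Refinery1->Elko: 5 kL
  Refinery2->Hilo: 60 kL
Total cost = 310.

310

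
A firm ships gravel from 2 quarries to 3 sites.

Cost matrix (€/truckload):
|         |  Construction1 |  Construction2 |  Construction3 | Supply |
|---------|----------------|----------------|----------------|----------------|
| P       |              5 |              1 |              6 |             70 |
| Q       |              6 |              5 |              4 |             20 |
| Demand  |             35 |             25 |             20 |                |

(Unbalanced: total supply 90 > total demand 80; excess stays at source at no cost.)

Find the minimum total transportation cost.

280

An optimal shipping plan:
  P to Construction1: 35 × €5 = €175
  P to Construction2: 25 × €1 = €25
  Q to Construction3: 20 × €4 = €80
Total = 175 + 25 + 80 = €280.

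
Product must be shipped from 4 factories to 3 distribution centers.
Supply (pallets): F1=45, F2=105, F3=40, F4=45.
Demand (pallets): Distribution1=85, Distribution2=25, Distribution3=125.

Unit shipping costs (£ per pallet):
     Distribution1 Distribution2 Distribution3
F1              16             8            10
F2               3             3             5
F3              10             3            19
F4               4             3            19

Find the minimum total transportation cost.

An optimal shipping plan:
  F1->Distribution3: 45 × £10 = £450
  F2->Distribution1: 25 × £3 = £75
  F2->Distribution3: 80 × £5 = £400
  F3->Distribution1: 15 × £10 = £150
  F3->Distribution2: 25 × £3 = £75
  F4->Distribution1: 45 × £4 = £180
Total = 450 + 75 + 400 + 150 + 75 + 180 = £1330.
(Supply check: F1 ships 45; F2 ships 105; F3 ships 40; F4 ships 45.)

1330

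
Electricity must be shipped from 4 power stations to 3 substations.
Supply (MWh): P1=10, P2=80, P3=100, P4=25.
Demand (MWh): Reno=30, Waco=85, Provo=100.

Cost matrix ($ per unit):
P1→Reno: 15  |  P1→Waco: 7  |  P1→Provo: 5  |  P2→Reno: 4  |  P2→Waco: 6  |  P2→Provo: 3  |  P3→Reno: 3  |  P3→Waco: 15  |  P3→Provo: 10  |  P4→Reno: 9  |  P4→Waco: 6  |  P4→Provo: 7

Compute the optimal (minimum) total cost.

1400

A cheapest plan:
  P1–Waco: 10 × $7 = $70
  P2–Waco: 50 × $6 = $300
  P2–Provo: 30 × $3 = $90
  P3–Reno: 30 × $3 = $90
  P3–Provo: 70 × $10 = $700
  P4–Waco: 25 × $6 = $150
Total = 70 + 300 + 90 + 90 + 700 + 150 = $1400.
(Supply check: P1 ships 10; P2 ships 80; P3 ships 100; P4 ships 25.)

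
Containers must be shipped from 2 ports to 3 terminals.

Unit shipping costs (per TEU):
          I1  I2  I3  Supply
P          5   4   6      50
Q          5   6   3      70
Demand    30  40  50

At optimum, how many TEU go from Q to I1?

20

Solving gives:
  P–I1: 10 × 5 = 50
  P–I2: 40 × 4 = 160
  Q–I1: 20 × 5 = 100
  Q–I3: 50 × 3 = 150
Total cost = 460.
So Q→I1 carries 20 TEU.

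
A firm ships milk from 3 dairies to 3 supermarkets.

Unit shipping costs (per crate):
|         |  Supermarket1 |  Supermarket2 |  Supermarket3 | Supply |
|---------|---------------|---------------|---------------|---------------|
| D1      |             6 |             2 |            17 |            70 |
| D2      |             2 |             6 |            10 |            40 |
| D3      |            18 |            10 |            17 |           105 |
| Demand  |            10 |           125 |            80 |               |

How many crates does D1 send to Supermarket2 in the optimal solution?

70

The minimum-cost plan:
  D1 to Supermarket2: 70 × 2 = 140
  D2 to Supermarket1: 10 × 2 = 20
  D2 to Supermarket3: 30 × 10 = 300
  D3 to Supermarket2: 55 × 10 = 550
  D3 to Supermarket3: 50 × 17 = 850
Total cost = 1860.
So D1→Supermarket2 carries 70 crates.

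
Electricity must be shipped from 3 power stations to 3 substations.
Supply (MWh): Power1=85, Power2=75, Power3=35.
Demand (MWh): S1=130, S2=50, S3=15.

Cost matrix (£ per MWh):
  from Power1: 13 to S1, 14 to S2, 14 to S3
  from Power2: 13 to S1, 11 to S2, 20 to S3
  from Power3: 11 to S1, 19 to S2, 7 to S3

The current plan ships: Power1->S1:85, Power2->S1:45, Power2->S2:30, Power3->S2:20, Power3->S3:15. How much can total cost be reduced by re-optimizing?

Current plan cost = 85·13 + 45·13 + 30·11 + 20·19 + 15·7 = £2505.
Optimal plan:
  Power1–S1: 85 × £13 = £1105
  Power2–S1: 25 × £13 = £325
  Power2–S2: 50 × £11 = £550
  Power3–S1: 20 × £11 = £220
  Power3–S3: 15 × £7 = £105
Optimal cost = £2305.
Saving = 2505 − 2305 = £200.

200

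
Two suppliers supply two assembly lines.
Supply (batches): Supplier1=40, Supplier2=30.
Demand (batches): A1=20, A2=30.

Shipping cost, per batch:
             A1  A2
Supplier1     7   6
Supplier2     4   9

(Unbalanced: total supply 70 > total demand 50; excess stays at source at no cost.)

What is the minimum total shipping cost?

A cheapest plan:
  Supplier1–A2: 30 × 6 = 180
  Supplier2–A1: 20 × 4 = 80
Total = 180 + 80 = 260.
(Supply check: Supplier1 ships 30; Supplier2 ships 20.)

260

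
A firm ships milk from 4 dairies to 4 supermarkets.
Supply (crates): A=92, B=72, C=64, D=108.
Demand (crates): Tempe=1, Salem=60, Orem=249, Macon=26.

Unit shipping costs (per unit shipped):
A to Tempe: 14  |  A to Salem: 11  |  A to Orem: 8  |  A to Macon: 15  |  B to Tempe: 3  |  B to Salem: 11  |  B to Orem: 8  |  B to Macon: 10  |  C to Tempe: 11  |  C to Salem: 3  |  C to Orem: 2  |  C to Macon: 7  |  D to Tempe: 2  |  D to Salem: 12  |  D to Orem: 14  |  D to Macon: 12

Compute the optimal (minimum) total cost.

An optimal shipping plan:
  A to Orem: 92 crates
  B to Orem: 72 crates
  C to Orem: 64 crates
  D to Tempe: 1 crates
  D to Salem: 60 crates
  D to Orem: 21 crates
  D to Macon: 26 crates
Total cost = 2768.
(Supply check: A ships 92; B ships 72; C ships 64; D ships 108.)

2768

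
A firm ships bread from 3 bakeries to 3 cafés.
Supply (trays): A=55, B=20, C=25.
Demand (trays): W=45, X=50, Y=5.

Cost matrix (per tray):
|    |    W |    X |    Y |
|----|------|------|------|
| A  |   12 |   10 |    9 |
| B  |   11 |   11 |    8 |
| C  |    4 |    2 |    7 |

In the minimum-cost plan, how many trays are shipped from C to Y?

0

Solving gives:
  A–X: 50 × 10 = 500
  A–Y: 5 × 9 = 45
  B–W: 20 × 11 = 220
  C–W: 25 × 4 = 100
Total cost = 865.
The route C→Y is not used.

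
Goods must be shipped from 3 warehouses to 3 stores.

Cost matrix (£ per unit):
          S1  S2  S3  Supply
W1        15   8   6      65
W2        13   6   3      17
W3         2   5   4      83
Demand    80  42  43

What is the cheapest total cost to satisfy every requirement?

A cheapest plan:
  W1 to S2: 39 × £8 = £312
  W1 to S3: 26 × £6 = £156
  W2 to S3: 17 × £3 = £51
  W3 to S1: 80 × £2 = £160
  W3 to S2: 3 × £5 = £15
Total = 312 + 156 + 51 + 160 + 15 = £694.
(Supply check: W1 ships 65; W2 ships 17; W3 ships 83.)

694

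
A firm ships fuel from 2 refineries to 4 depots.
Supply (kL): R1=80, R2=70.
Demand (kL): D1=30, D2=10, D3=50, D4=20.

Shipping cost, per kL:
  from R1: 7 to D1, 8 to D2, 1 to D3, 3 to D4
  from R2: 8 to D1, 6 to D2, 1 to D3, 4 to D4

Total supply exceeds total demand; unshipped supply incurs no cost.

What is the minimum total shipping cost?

One minimum-cost allocation:
  R1→D1: 30 kL
  R1→D3: 30 kL
  R1→D4: 20 kL
  R2→D2: 10 kL
  R2→D3: 20 kL
Total cost = 380.

380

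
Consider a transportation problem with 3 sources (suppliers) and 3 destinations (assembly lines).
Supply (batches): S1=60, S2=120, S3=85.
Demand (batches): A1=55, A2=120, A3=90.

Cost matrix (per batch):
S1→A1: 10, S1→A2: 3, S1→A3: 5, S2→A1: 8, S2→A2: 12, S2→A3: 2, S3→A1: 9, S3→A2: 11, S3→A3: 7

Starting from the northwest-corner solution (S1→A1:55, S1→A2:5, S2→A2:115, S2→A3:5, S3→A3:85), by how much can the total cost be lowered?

Current plan cost = 55·10 + 5·3 + 115·12 + 5·2 + 85·7 = 2550.
Optimal plan:
  S1 to A2: 60 batches
  S2 to A1: 30 batches
  S2 to A3: 90 batches
  S3 to A1: 25 batches
  S3 to A2: 60 batches
Optimal cost = 1485.
Saving = 2550 − 1485 = 1065.

1065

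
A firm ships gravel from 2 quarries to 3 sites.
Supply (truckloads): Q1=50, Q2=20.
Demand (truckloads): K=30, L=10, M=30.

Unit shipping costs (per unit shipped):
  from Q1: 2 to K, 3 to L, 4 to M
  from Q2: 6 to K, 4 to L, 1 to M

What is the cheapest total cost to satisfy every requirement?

One minimum-cost allocation:
  Q1->K: 30 × 2 = 60
  Q1->L: 10 × 3 = 30
  Q1->M: 10 × 4 = 40
  Q2->M: 20 × 1 = 20
Total = 60 + 30 + 40 + 20 = 150.
(Supply check: Q1 ships 50; Q2 ships 20.)

150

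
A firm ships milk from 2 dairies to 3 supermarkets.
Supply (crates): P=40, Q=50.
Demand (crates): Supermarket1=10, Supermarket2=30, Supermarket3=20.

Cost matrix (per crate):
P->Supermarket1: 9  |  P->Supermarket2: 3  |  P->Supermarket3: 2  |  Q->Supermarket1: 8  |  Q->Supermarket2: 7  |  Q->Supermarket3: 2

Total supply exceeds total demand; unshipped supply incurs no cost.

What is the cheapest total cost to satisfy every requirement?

An optimal shipping plan:
  P→Supermarket2: 30 × 3 = 90
  P→Supermarket3: 10 × 2 = 20
  Q→Supermarket1: 10 × 8 = 80
  Q→Supermarket3: 10 × 2 = 20
Total = 90 + 20 + 80 + 20 = 210.

210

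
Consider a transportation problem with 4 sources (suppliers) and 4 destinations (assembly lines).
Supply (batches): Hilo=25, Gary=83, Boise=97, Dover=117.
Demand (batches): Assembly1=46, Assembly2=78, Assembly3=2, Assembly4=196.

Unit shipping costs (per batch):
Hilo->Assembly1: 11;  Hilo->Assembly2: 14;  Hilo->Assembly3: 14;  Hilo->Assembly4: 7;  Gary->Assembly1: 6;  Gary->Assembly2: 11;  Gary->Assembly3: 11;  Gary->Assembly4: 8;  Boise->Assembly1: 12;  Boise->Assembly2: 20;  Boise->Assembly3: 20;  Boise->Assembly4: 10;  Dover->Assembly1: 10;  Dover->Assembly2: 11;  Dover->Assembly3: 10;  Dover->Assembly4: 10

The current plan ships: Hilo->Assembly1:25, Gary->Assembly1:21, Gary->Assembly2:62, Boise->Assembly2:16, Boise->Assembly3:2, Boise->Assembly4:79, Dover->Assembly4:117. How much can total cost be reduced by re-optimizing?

438

Current plan cost = 25·11 + 21·6 + 62·11 + 16·20 + 2·20 + 79·10 + 117·10 = 3403.
Optimal plan:
  Hilo–Assembly4: 25 batches
  Gary–Assembly1: 46 batches
  Gary–Assembly4: 37 batches
  Boise–Assembly4: 97 batches
  Dover–Assembly2: 78 batches
  Dover–Assembly3: 2 batches
  Dover–Assembly4: 37 batches
Optimal cost = 2965.
Saving = 3403 − 2965 = 438.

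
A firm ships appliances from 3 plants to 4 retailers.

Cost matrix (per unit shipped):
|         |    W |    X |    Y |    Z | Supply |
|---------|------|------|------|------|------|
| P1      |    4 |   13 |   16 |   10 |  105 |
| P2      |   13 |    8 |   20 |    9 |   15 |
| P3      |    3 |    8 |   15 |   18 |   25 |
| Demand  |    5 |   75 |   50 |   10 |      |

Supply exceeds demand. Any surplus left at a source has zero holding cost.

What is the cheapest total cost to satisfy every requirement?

1695

A cheapest plan:
  P1→W: 5 × 4 = 20
  P1→X: 35 × 13 = 455
  P1→Y: 50 × 16 = 800
  P1→Z: 10 × 10 = 100
  P2→X: 15 × 8 = 120
  P3→X: 25 × 8 = 200
Total = 20 + 455 + 800 + 100 + 120 + 200 = 1695.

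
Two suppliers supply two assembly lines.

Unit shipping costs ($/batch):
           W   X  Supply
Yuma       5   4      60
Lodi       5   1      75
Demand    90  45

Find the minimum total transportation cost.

495

Optimal allocation:
  Yuma->W: 60 × $5 = $300
  Lodi->W: 30 × $5 = $150
  Lodi->X: 45 × $1 = $45
Total = 300 + 150 + 45 = $495.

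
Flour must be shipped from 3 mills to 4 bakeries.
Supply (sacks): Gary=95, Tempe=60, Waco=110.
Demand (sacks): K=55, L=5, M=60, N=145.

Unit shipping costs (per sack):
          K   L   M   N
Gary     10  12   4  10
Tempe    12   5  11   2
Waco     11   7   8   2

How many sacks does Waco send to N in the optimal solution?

Optimal shipments:
  Gary→K: 35 × 10 = 350
  Gary→M: 60 × 4 = 240
  Tempe→L: 5 × 5 = 25
  Tempe→N: 55 × 2 = 110
  Waco→K: 20 × 11 = 220
  Waco→N: 90 × 2 = 180
Total cost = 1125.
So Waco→N carries 90 sacks.

90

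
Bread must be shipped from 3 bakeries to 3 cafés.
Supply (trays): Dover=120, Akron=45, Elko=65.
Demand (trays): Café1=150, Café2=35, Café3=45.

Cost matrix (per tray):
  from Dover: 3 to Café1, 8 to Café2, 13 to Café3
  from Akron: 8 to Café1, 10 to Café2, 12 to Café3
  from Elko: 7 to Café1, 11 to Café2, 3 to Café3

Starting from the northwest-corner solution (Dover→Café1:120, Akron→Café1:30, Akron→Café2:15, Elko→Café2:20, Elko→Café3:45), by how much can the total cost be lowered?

40

Current plan cost = 120·3 + 30·8 + 15·10 + 20·11 + 45·3 = 1105.
Optimal plan:
  Dover->Café1: 120 × 3 = 360
  Akron->Café1: 10 × 8 = 80
  Akron->Café2: 35 × 10 = 350
  Elko->Café1: 20 × 7 = 140
  Elko->Café3: 45 × 3 = 135
Optimal cost = 1065.
Saving = 1105 − 1065 = 40.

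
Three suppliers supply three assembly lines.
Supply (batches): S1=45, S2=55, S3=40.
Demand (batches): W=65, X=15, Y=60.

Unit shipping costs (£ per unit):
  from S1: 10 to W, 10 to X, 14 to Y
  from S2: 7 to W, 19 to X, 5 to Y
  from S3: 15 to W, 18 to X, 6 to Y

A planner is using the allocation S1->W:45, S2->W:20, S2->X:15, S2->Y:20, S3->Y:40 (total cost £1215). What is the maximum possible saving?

Current plan cost = 45·10 + 20·7 + 15·19 + 20·5 + 40·6 = £1215.
Optimal plan:
  S1–W: 30 × £10 = £300
  S1–X: 15 × £10 = £150
  S2–W: 35 × £7 = £245
  S2–Y: 20 × £5 = £100
  S3–Y: 40 × £6 = £240
Optimal cost = £1035.
Saving = 1215 − 1035 = £180.

180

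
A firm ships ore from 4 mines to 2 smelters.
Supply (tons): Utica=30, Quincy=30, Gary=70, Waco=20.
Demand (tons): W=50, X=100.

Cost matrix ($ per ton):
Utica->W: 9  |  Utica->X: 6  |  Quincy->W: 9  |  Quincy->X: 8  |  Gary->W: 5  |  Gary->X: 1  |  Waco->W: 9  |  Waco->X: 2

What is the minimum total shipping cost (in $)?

A cheapest plan:
  Utica->W: 20 × $9 = $180
  Utica->X: 10 × $6 = $60
  Quincy->W: 30 × $9 = $270
  Gary->X: 70 × $1 = $70
  Waco->X: 20 × $2 = $40
Total = 180 + 60 + 270 + 70 + 40 = $620.

620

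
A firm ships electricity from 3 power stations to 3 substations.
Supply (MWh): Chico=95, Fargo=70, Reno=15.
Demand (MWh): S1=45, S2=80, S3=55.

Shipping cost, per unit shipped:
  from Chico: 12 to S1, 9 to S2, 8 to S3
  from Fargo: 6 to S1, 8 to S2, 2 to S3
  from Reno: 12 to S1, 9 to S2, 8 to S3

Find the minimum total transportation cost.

1280

Optimal allocation:
  Chico->S2: 80 × 9 = 720
  Chico->S3: 15 × 8 = 120
  Fargo->S1: 30 × 6 = 180
  Fargo->S3: 40 × 2 = 80
  Reno->S1: 15 × 12 = 180
Total = 720 + 120 + 180 + 80 + 180 = 1280.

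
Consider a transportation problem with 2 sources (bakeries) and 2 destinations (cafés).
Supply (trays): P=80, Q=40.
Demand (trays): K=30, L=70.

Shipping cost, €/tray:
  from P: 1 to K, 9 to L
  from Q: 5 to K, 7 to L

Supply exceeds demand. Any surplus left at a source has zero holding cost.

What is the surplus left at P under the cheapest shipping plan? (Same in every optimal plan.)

20

An optimal plan:
  P→K: 30 × €1 = €30
  P→L: 30 × €9 = €270
  Q→L: 40 × €7 = €280
Total cost = €580.
P ships 60 of its 80, leaving 20.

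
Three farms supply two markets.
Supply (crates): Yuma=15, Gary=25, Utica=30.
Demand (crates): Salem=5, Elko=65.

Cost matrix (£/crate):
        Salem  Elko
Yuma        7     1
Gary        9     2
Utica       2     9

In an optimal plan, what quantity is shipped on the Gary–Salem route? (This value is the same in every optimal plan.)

Solving gives:
  Yuma–Elko: 15 × £1 = £15
  Gary–Elko: 25 × £2 = £50
  Utica–Salem: 5 × £2 = £10
  Utica–Elko: 25 × £9 = £225
Total cost = £300.
The route Gary→Salem is not used.

0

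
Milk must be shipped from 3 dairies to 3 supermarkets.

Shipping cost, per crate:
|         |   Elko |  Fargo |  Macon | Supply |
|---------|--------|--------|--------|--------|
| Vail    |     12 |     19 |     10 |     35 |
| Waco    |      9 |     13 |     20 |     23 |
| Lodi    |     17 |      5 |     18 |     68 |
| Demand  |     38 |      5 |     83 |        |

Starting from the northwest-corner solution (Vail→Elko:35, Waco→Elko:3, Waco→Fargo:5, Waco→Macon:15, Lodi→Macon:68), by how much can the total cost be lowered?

Current plan cost = 35·12 + 3·9 + 5·13 + 15·20 + 68·18 = 2036.
Optimal plan:
  Vail->Macon: 35 × 10 = 350
  Waco->Elko: 23 × 9 = 207
  Lodi->Elko: 15 × 17 = 255
  Lodi->Fargo: 5 × 5 = 25
  Lodi->Macon: 48 × 18 = 864
Optimal cost = 1701.
Saving = 2036 − 1701 = 335.

335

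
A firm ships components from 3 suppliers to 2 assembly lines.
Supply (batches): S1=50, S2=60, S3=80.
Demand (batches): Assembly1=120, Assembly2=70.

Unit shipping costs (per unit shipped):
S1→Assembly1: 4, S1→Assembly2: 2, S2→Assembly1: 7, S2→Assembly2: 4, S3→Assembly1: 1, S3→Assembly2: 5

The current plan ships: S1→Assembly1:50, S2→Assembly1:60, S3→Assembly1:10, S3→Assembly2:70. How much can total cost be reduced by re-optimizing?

Current plan cost = 50·4 + 60·7 + 10·1 + 70·5 = 980.
Optimal plan:
  S1 to Assembly1: 40 × 4 = 160
  S1 to Assembly2: 10 × 2 = 20
  S2 to Assembly2: 60 × 4 = 240
  S3 to Assembly1: 80 × 1 = 80
Optimal cost = 500.
Saving = 980 − 500 = 480.

480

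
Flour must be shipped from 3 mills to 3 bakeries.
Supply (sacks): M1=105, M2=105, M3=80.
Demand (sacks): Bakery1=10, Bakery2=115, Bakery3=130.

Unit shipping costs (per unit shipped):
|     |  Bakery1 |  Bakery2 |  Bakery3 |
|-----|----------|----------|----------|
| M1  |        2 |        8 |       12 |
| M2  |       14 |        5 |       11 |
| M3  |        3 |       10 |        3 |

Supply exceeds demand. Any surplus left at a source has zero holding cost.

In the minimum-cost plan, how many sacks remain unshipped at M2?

An optimal plan:
  M1 to Bakery1: 10 sacks
  M1 to Bakery2: 10 sacks
  M1 to Bakery3: 50 sacks
  M2 to Bakery2: 105 sacks
  M3 to Bakery3: 80 sacks
Total cost = 1465.
M2 ships 105 of its 105, leaving 0.

0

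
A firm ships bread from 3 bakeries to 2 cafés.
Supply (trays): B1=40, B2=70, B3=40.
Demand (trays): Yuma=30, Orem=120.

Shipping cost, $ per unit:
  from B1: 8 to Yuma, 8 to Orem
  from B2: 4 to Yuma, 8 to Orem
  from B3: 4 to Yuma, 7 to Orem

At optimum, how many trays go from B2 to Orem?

Optimal shipments:
  B1 to Orem: 40 × $8 = $320
  B2 to Yuma: 30 × $4 = $120
  B2 to Orem: 40 × $8 = $320
  B3 to Orem: 40 × $7 = $280
Total cost = $1040.
So B2→Orem carries 40 trays.

40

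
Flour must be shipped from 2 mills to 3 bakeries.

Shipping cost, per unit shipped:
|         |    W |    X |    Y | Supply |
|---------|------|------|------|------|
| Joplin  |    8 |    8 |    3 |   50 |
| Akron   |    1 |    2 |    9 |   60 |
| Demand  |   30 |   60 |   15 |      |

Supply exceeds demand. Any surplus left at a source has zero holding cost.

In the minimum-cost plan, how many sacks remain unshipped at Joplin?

5

An optimal plan:
  Joplin->X: 30 × 8 = 240
  Joplin->Y: 15 × 3 = 45
  Akron->W: 30 × 1 = 30
  Akron->X: 30 × 2 = 60
Total cost = 375.
Joplin ships 45 of its 50, leaving 5.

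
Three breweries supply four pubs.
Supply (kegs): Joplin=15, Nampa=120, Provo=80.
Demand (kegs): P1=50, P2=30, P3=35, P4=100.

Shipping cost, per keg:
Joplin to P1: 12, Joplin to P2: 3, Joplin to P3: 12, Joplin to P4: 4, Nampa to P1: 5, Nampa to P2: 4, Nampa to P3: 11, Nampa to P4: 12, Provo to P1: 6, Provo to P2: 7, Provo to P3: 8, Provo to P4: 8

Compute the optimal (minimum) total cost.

One minimum-cost allocation:
  Joplin->P4: 15 kegs
  Nampa->P1: 50 kegs
  Nampa->P2: 30 kegs
  Nampa->P3: 35 kegs
  Nampa->P4: 5 kegs
  Provo->P4: 80 kegs
Total cost = 1515.
(Supply check: Joplin ships 15; Nampa ships 120; Provo ships 80.)

1515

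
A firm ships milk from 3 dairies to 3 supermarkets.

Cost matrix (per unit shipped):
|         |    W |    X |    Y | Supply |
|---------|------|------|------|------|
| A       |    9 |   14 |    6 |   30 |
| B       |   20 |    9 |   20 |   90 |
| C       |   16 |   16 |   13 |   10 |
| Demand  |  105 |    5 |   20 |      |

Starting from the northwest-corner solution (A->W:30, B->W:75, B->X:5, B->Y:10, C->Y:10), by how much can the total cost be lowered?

Current plan cost = 30·9 + 75·20 + 5·9 + 10·20 + 10·13 = 2145.
Optimal plan:
  A→W: 10 × 9 = 90
  A→Y: 20 × 6 = 120
  B→W: 85 × 20 = 1700
  B→X: 5 × 9 = 45
  C→W: 10 × 16 = 160
Optimal cost = 2115.
Saving = 2145 − 2115 = 30.

30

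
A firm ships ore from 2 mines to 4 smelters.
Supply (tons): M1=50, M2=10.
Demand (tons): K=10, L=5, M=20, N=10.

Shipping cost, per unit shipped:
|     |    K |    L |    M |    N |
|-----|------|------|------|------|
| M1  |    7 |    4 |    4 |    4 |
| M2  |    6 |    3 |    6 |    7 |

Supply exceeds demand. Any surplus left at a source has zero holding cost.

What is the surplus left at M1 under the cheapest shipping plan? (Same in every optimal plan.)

An optimal plan:
  M1->K: 5 × 7 = 35
  M1->M: 20 × 4 = 80
  M1->N: 10 × 4 = 40
  M2->K: 5 × 6 = 30
  M2->L: 5 × 3 = 15
Total cost = 200.
M1 ships 35 of its 50, leaving 15.

15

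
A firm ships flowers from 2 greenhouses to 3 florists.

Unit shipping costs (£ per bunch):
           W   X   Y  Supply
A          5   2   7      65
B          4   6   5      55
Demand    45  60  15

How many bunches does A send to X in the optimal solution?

60

The minimum-cost plan:
  A to W: 5 bunches
  A to X: 60 bunches
  B to W: 40 bunches
  B to Y: 15 bunches
Total cost = £380.
So A→X carries 60 bunches.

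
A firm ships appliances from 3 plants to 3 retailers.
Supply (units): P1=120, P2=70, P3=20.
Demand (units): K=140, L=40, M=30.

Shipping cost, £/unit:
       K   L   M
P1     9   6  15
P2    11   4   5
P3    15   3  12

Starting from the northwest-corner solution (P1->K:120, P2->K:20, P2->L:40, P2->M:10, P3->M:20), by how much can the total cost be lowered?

160

Current plan cost = 120·9 + 20·11 + 40·4 + 10·5 + 20·12 = £1750.
Optimal plan:
  P1→K: 120 × £9 = £1080
  P2→K: 20 × £11 = £220
  P2→L: 20 × £4 = £80
  P2→M: 30 × £5 = £150
  P3→L: 20 × £3 = £60
Optimal cost = £1590.
Saving = 1750 − 1590 = £160.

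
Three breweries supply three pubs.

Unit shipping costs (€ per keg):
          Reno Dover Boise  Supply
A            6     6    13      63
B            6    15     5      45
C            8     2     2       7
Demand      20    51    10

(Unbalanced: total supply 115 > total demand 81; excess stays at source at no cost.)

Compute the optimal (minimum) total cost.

A cheapest plan:
  A to Dover: 44 × €6 = €264
  B to Reno: 20 × €6 = €120
  B to Boise: 10 × €5 = €50
  C to Dover: 7 × €2 = €14
Total = 264 + 120 + 50 + 14 = €448.
(Supply check: A ships 44; B ships 30; C ships 7.)

448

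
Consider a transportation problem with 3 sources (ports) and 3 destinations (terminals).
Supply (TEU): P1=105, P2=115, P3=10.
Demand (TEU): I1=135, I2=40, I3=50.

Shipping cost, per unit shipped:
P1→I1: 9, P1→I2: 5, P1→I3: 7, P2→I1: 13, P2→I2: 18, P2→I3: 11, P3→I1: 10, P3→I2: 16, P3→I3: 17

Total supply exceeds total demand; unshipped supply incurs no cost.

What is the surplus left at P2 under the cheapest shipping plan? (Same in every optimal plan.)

5

Minimum-cost shipments:
  P1–I1: 15 TEU
  P1–I2: 40 TEU
  P1–I3: 50 TEU
  P2–I1: 110 TEU
  P3–I1: 10 TEU
Total cost = 2215.
P2 ships 110 of its 115, leaving 5.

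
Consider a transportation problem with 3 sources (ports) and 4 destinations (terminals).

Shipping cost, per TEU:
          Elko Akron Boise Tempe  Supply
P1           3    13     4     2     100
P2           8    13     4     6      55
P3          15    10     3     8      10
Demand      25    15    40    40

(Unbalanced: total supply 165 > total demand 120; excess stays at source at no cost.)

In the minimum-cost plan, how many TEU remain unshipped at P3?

An optimal plan:
  P1 to Elko: 25 TEU
  P1 to Boise: 35 TEU
  P1 to Tempe: 40 TEU
  P2 to Akron: 5 TEU
  P2 to Boise: 5 TEU
  P3 to Akron: 10 TEU
Total cost = 480.
P3 ships 10 of its 10, leaving 0.

0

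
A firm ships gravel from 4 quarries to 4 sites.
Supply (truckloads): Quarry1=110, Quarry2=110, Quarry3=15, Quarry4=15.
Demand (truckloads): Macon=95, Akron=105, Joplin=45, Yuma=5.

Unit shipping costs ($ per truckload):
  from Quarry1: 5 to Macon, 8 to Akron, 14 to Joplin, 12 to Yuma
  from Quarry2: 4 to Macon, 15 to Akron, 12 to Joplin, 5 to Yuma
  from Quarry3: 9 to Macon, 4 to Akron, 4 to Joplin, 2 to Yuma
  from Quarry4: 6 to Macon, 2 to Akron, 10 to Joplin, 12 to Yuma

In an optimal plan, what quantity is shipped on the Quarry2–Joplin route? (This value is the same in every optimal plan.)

The minimum-cost plan:
  Quarry1->Macon: 20 × $5 = $100
  Quarry1->Akron: 90 × $8 = $720
  Quarry2->Macon: 75 × $4 = $300
  Quarry2->Joplin: 30 × $12 = $360
  Quarry2->Yuma: 5 × $5 = $25
  Quarry3->Joplin: 15 × $4 = $60
  Quarry4->Akron: 15 × $2 = $30
Total cost = $1595.
So Quarry2→Joplin carries 30 truckloads.

30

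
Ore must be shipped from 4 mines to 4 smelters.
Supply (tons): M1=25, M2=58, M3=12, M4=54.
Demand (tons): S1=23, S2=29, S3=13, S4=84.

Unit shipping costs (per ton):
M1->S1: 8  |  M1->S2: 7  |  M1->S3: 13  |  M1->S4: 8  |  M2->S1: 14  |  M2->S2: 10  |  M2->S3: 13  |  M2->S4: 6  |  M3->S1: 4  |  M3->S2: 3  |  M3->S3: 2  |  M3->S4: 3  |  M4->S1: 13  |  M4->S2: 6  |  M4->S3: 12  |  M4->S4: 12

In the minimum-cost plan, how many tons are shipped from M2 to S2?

Solving gives:
  M1→S1: 23 × 8 = 184
  M1→S4: 2 × 8 = 16
  M2→S4: 58 × 6 = 348
  M3→S3: 12 × 2 = 24
  M4→S2: 29 × 6 = 174
  M4→S3: 1 × 12 = 12
  M4→S4: 24 × 12 = 288
Total cost = 1046.
The route M2→S2 is not used.

0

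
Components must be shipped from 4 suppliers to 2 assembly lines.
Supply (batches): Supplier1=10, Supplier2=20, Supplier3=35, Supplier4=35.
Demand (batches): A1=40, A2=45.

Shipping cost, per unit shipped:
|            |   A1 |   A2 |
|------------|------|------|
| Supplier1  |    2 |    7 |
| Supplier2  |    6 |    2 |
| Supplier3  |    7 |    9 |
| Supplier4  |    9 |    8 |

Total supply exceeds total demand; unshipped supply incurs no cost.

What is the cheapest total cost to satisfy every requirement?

470

One minimum-cost allocation:
  Supplier1–A1: 10 × 2 = 20
  Supplier2–A2: 20 × 2 = 40
  Supplier3–A1: 30 × 7 = 210
  Supplier4–A2: 25 × 8 = 200
Total = 20 + 40 + 210 + 200 = 470.
(Supply check: Supplier1 ships 10; Supplier2 ships 20; Supplier3 ships 30; Supplier4 ships 25.)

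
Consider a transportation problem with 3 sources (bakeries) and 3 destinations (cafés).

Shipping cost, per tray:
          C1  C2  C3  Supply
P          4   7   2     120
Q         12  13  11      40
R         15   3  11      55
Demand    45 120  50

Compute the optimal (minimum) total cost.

One minimum-cost allocation:
  P–C1: 45 × 4 = 180
  P–C2: 25 × 7 = 175
  P–C3: 50 × 2 = 100
  Q–C2: 40 × 13 = 520
  R–C2: 55 × 3 = 165
Total = 180 + 175 + 100 + 520 + 165 = 1140.
(Supply check: P ships 120; Q ships 40; R ships 55.)

1140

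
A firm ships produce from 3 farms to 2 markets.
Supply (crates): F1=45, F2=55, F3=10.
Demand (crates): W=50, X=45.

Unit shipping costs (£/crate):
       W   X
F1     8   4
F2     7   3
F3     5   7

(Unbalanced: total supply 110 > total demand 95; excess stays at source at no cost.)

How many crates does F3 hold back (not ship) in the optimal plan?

0

An optimal plan:
  F1–X: 30 × £4 = £120
  F2–W: 40 × £7 = £280
  F2–X: 15 × £3 = £45
  F3–W: 10 × £5 = £50
Total cost = £495.
F3 ships 10 of its 10, leaving 0.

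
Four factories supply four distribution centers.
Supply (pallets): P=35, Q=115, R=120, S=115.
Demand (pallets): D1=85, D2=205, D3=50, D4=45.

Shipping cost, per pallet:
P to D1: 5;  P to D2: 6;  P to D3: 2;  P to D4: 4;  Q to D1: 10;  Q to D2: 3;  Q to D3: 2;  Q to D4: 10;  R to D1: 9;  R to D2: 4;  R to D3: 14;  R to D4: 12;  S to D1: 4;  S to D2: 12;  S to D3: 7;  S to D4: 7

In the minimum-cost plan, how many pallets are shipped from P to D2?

0

The minimum-cost plan:
  P→D3: 20 pallets
  P→D4: 15 pallets
  Q→D2: 85 pallets
  Q→D3: 30 pallets
  R→D2: 120 pallets
  S→D1: 85 pallets
  S→D4: 30 pallets
Total cost = 1445.
The route P→D2 is not used.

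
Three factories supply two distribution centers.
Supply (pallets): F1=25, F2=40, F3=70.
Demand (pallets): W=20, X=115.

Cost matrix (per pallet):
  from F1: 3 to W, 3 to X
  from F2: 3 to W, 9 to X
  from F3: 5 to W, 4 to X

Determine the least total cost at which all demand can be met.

A cheapest plan:
  F1 to X: 25 pallets
  F2 to W: 20 pallets
  F2 to X: 20 pallets
  F3 to X: 70 pallets
Total cost = 595.
(Supply check: F1 ships 25; F2 ships 40; F3 ships 70.)

595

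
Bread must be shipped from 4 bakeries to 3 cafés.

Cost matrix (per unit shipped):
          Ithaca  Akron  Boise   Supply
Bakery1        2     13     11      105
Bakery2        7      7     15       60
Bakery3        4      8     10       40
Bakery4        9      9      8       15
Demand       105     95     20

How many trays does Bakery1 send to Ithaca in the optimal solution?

105

Optimal shipments:
  Bakery1->Ithaca: 105 × 2 = 210
  Bakery2->Akron: 60 × 7 = 420
  Bakery3->Akron: 35 × 8 = 280
  Bakery3->Boise: 5 × 10 = 50
  Bakery4->Boise: 15 × 8 = 120
Total cost = 1080.
So Bakery1→Ithaca carries 105 trays.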